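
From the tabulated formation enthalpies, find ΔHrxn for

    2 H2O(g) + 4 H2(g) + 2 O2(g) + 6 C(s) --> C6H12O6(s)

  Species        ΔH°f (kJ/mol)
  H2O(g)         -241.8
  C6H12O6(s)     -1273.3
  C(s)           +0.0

ΔHrxn = -789.7 kJ/mol

Products: 1·(-1273.3) = -1273.3
Reactants: 2·(-241.8) + 4·(+0.0) + 2·(+0.0) + 6·(+0.0) = -483.6
ΔHrxn = (-1273.3) − (-483.6) = -789.7 kJ/mol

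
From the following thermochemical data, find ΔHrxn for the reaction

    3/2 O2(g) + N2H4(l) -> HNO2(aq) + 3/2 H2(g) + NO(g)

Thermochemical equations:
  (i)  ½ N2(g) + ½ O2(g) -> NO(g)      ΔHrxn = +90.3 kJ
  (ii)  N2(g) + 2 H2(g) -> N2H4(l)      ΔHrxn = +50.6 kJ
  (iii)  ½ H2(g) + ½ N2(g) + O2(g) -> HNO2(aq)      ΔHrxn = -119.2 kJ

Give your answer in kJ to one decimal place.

ΔHrxn = -79.5 kJ

(i) as written (NO(g) already on the product side): +90.3 kJ
(ii) reversed (N2H4(l) must end up as a reactant): -50.6 kJ
(iii) as written (HNO2(aq) already on the product side): -119.2 kJ
ΔHrxn = (1)·(+90.3) + (-1)·(+50.6) + (1)·(-119.2) = -79.5 kJ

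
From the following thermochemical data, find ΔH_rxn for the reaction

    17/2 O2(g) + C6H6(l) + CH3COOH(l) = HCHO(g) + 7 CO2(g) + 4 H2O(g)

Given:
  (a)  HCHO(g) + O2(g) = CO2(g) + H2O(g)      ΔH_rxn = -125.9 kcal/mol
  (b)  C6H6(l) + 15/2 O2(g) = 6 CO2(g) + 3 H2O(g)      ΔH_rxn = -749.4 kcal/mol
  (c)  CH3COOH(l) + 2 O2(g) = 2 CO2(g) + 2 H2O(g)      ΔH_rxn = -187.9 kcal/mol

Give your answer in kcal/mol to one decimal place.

ΔH_rxn = -811.4 kcal/mol

(a) reversed (HCHO(g) must end up as a product): +125.9 kcal/mol
(b) as written (C6H6(l) already on the reactant side): -749.4 kcal/mol
(c) as written (CH3COOH(l) already on the reactant side): -187.9 kcal/mol
ΔH_rxn = (+125.9) + (-749.4) + (-187.9) = -811.4 kcal/mol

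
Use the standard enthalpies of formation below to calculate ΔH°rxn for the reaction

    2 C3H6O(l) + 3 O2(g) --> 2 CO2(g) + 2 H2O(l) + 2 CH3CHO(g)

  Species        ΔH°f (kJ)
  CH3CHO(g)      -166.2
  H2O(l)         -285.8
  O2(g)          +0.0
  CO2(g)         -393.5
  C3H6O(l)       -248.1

ΔH°rxn = Σ nΔHf°(products) − Σ nΔHf°(reactants).
Products: 2·(-393.5) + 2·(-285.8) + 2·(-166.2) = -1691.0
Reactants: 2·(-248.1) + 3·(+0.0) = -496.2
ΔH°rxn = (-1691.0) − (-496.2) = -1194.8 kJ

ΔH°rxn = -1194.8 kJ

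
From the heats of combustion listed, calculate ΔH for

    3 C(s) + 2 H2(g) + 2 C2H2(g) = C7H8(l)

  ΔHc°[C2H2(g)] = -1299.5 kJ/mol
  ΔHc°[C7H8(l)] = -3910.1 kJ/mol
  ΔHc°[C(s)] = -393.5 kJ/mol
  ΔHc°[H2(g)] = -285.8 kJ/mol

ΔH = -441.0 kJ/mol

Using ΔH = Σ nΔHc°(reactants) − Σ nΔHc°(products):
= [3·(-393.5) + 2·(-285.8) + 2·(-1299.5)] − [1·(-3910.1)]
= -441.0 kJ/mol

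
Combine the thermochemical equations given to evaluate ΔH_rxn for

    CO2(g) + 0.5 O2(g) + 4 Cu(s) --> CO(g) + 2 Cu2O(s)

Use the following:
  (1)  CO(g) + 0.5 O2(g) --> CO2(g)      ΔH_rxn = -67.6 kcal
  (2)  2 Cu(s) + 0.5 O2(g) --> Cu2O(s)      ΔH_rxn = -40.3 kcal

ΔH_rxn = -13.0 kcal

(1) reversed: +67.6 kcal
(2) × 2: (2)·(-40.3) = -80.6 kcal
By Hess's law, ΔH_rxn = (-1)·(-67.6) + (2)·(-40.3) = -13.0 kcal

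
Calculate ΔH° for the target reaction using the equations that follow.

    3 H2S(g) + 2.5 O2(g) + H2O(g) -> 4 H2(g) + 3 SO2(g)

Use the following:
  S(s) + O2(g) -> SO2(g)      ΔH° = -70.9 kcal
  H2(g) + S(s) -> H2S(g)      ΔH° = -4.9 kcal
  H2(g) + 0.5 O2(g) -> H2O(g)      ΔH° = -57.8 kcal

ΔH° = -140.2 kcal

equation 1 × 3 (scale by 3 for the 3 SO2(g)): (3)·(-70.9) = -212.7 kcal
equation 2 reversed and × 3 (H2S(g) must end up as a reactant; scale by 3 for the 3 H2S(g)): (-3)·(-4.9) = +14.7 kcal
equation 3 reversed (reverse to put H2O(g) on the reactant side): +57.8 kcal
Since enthalpy is a state function, ΔH° = (-212.7) + (+14.7) + (+57.8) = -140.2 kcal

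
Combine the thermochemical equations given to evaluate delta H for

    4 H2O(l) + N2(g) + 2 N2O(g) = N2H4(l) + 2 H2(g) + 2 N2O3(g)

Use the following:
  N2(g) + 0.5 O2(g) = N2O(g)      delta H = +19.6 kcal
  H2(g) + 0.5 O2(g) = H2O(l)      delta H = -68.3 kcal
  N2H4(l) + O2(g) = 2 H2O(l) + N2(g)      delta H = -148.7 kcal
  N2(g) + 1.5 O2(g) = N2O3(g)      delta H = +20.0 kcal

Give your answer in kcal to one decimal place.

equation 1 reversed and × 2: (-2)·(+19.6) = -39.2 kcal
equation 2 reversed and × 2: (-2)·(-68.3) = +136.6 kcal
equation 3 reversed: +148.7 kcal
equation 4 × 2: (2)·(+20.0) = +40.0 kcal
Since enthalpy is a state function, delta H = (-2)·(+19.6) + (-2)·(-68.3) + (-1)·(-148.7) + (2)·(+20.0) = 286.1 kcal

delta H = 286.1 kcal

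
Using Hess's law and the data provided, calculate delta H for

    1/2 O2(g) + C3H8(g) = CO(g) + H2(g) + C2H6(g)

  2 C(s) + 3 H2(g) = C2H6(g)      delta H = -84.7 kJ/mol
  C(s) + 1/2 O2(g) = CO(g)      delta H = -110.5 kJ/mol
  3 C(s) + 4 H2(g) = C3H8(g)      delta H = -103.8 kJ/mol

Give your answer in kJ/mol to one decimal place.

equation 1 as written (C2H6(g) already on the product side): -84.7 kJ/mol
equation 2 as written (CO(g) already on the product side): -110.5 kJ/mol
equation 3 reversed (C3H8(g) must end up as a reactant): +103.8 kJ/mol
Combining the equations, delta H = (-84.7) + (-110.5) + (+103.8) = -91.4 kJ/mol

delta H = -91.4 kJ/mol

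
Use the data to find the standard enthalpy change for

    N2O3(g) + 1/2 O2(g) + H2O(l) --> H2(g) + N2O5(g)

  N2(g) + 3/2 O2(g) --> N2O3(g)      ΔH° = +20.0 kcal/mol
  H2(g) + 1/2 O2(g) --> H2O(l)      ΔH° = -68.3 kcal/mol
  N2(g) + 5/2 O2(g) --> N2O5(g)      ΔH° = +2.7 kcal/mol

ΔH° = 51.0 kcal/mol

equation 1 reversed: -20.0 kcal/mol
equation 2 reversed: +68.3 kcal/mol
equation 3 as written: +2.7 kcal/mol
By Hess's law, ΔH° = (-20.0) + (+68.3) + (+2.7) = 51.0 kcal/mol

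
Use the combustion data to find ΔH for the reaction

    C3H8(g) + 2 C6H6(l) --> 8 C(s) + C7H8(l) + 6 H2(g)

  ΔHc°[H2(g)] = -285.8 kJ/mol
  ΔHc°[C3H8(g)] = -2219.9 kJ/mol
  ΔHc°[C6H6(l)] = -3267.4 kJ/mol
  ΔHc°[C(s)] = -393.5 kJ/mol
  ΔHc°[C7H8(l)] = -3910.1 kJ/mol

ΔH = 18.2 kJ/mol

With combustion enthalpies, reactants minus products:
= [1·(-2219.9) + 2·(-3267.4)] − [8·(-393.5) + 1·(-3910.1) + 6·(-285.8)]
= 18.2 kJ/mol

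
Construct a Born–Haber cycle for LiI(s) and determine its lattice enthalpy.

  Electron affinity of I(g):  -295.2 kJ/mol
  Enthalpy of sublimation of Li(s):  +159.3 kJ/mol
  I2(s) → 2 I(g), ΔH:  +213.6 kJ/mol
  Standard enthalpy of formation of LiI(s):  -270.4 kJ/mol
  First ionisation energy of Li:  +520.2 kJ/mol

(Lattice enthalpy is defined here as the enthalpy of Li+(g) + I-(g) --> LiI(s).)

U = -761.5 kJ/mol

ΔHf° = 1·ΔHsub + 1·(ΣIE) + 1/2·D(I2) + 1·EA + U
-270.4 = 1·(+159.3) + 1·(+520.2) + 1/2·(+213.6) + 1·(-295.2) + U
U = -270.4 − (+491.1) = -761.5 kJ/mol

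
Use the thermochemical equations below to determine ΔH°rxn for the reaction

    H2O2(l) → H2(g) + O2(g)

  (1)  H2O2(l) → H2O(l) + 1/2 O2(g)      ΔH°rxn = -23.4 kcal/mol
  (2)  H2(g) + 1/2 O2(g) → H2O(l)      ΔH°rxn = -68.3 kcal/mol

(1) as written (H2O2(l) already on the reactant side): -23.4 kcal/mol
(2) reversed (H2(g) must end up as a product): +68.3 kcal/mol
By Hess's law, ΔH°rxn = (-23.4) + (+68.3) = 44.9 kcal/mol

ΔH°rxn = 44.9 kcal/mol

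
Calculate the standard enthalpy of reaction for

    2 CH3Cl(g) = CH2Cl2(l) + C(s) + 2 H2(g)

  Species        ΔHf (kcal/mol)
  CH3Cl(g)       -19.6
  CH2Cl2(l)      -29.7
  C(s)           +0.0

Products: 1·(-29.7) + 1·(+0.0) + 2·(+0.0) = -29.7
Reactants: 2·(-19.6) = -39.2
ΔHrxn = (-29.7) − (-39.2) = 9.5 kcal/mol

ΔHrxn = 9.5 kcal/mol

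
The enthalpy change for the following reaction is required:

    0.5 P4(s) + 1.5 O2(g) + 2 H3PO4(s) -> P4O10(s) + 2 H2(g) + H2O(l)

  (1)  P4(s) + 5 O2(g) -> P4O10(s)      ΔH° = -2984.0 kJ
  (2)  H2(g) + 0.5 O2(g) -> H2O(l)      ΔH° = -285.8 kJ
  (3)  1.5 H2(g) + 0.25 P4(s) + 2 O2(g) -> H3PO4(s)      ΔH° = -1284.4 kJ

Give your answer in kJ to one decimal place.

ΔH° = -701.0 kJ

(1) as written (P4O10(s) already on the product side): -2984.0 kJ
(2) as written (H2O(l) already on the product side): -285.8 kJ
(3) reversed and × 2 (reverse to put H3PO4(s) on the reactant side; scale by 2 for the 2 H3PO4(s)): (-2)·(-1284.4) = +2568.8 kJ
ΔH° = (-2984.0) + (-285.8) + (+2568.8) = -701.0 kJ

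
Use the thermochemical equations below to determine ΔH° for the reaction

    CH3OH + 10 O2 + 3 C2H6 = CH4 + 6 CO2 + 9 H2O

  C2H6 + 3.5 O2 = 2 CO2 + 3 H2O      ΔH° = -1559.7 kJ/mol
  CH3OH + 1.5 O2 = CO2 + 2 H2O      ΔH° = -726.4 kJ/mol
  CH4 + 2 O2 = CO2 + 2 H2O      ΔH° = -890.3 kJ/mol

ΔH° = -4515.2 kJ/mol

equation 1 × 3: (3)·(-1559.7) = -4679.1 kJ/mol
equation 2 as written: -726.4 kJ/mol
equation 3 reversed: +890.3 kJ/mol
Combining the equations, ΔH° = (-4679.1) + (-726.4) + (+890.3) = -4515.2 kJ/mol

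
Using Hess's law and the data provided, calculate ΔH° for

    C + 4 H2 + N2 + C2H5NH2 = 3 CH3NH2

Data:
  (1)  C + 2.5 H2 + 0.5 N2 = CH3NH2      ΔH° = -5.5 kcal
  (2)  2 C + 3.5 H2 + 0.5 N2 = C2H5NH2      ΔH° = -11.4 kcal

(1) × 3: (3)·(-5.5) = -16.5 kcal
(2) reversed: +11.4 kcal
ΔH° = (3)·(-5.5) + (-1)·(-11.4) = -5.1 kcal

ΔH° = -5.1 kcal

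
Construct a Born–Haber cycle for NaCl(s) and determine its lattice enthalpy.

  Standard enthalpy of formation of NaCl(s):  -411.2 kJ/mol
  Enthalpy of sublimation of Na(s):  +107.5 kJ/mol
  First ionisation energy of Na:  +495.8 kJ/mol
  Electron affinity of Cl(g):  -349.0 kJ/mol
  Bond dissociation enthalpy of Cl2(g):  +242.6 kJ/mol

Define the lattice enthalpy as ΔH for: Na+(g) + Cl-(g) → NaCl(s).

ΔHf° = 1·ΔHsub + 1·(ΣIE) + 1/2·D(Cl2) + 1·EA + U
-411.2 = 1·(+107.5) + 1·(+495.8) + 1/2·(+242.6) + 1·(-349.0) + U
U = -411.2 − (+375.6) = -786.8 kJ/mol

U = -786.8 kJ/mol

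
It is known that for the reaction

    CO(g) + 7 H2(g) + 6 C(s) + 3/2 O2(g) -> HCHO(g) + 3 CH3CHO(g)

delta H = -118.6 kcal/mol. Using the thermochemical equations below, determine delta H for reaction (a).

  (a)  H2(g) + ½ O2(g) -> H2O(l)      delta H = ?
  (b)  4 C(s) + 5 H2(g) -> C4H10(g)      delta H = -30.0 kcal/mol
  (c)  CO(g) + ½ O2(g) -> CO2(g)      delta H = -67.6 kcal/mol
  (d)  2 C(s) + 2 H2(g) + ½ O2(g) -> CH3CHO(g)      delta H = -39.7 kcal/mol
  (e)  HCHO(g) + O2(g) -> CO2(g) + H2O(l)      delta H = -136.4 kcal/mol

delta H = -68.3 kcal/mol

(a) as written: contributes x
(b): not needed (C4H10(g) appears nowhere else).
(c) as written (CO(g) already on the reactant side): -67.6 kcal/mol
(d) × 3 (scale by 3 for the 3 CH3CHO(g)): (3)·(-39.7) = -119.1 kcal/mol
(e) reversed (HCHO(g) must end up as a product): +136.4 kcal/mol
-118.6 = (-67.6) + (-119.1) + (+136.4) + x
x = (-118.6 − (-50.3)) / (1) = -68.3 kcal/mol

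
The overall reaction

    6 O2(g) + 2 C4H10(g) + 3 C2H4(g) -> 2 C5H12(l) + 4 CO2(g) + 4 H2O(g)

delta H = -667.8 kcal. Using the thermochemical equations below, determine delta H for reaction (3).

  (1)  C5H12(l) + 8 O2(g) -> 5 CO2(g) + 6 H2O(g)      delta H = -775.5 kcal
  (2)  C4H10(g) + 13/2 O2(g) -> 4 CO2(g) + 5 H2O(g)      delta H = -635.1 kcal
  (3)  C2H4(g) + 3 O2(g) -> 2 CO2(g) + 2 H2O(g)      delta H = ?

(1) reversed and × 2: (-2)·(-775.5) = +1551.0 kcal
(2) × 2: (2)·(-635.1) = -1270.2 kcal
(3) × 3: contributes 3·x
-667.8 = (+1551.0) + (-1270.2) + 3·x
x = (-667.8 − (+280.8)) / (3) = -316.2 kcal

delta H = -316.2 kcal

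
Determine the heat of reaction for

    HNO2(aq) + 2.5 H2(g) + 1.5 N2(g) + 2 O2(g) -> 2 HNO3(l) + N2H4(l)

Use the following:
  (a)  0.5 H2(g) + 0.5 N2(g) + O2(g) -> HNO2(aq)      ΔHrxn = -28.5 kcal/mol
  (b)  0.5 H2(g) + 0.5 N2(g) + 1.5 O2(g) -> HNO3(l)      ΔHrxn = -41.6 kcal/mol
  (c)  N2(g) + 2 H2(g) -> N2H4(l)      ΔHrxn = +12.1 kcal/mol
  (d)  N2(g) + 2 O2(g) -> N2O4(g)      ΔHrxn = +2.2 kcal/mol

(a) reversed: +28.5 kcal/mol
(b) × 2: (2)·(-41.6) = -83.2 kcal/mol
(c) as written: +12.1 kcal/mol
(d): not needed.
Summing the manipulated equations, ΔHrxn = (-1)·(-28.5) + (2)·(-41.6) + (1)·(+12.1) = -42.6 kcal/mol

ΔHrxn = -42.6 kcal/mol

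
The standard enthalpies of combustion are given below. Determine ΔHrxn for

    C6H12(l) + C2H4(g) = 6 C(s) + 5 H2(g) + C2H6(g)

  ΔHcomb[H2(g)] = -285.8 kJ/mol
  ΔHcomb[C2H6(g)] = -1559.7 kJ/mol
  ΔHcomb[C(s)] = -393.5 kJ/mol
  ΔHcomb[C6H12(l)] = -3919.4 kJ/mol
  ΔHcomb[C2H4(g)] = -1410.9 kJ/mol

ΔHrxn = 19.4 kJ/mol

Using ΔH = Σ nΔHc°(reactants) − Σ nΔHc°(products):
= [1·(-3919.4) + 1·(-1410.9)] − [6·(-393.5) + 5·(-285.8) + 1·(-1559.7)]
= 19.4 kJ/mol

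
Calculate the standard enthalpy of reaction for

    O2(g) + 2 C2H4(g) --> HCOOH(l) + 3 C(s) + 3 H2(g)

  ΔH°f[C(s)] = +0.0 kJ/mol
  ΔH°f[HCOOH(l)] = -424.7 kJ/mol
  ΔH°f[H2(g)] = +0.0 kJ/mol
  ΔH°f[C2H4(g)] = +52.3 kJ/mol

ΔH_rxn = -529.3 kJ/mol

Products: 1·(-424.7) + 3·(+0.0) + 3·(+0.0) = -424.7
Reactants: 1·(+0.0) + 2·(+52.3) = +104.6
ΔH_rxn = (-424.7) − (+104.6) = -529.3 kJ/mol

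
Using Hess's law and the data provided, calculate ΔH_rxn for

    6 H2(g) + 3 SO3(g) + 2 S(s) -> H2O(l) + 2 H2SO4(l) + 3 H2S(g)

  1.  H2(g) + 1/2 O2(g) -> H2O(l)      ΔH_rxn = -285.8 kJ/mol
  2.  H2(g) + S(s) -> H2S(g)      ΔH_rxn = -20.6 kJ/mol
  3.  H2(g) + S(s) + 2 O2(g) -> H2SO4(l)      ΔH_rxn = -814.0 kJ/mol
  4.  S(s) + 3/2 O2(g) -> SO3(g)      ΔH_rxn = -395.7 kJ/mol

eq. 1 as written: -285.8 kJ/mol
eq. 2 × 3: (3)·(-20.6) = -61.8 kJ/mol
eq. 3 × 2: (2)·(-814.0) = -1628.0 kJ/mol
eq. 4 reversed and × 3: (-3)·(-395.7) = +1187.1 kJ/mol
Summing the manipulated equations, ΔH_rxn = (-285.8) + (-61.8) + (-1628.0) + (+1187.1) = -788.5 kJ/mol

ΔH_rxn = -788.5 kJ/mol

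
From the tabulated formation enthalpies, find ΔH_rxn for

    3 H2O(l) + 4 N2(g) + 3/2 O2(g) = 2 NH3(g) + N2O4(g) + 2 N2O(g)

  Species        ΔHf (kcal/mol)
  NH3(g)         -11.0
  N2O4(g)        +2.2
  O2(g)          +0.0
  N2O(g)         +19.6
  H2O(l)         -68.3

ΔH_rxn = 224.3 kcal/mol

Products: 2·(-11.0) + 1·(+2.2) + 2·(+19.6) = +19.4
Reactants: 3·(-68.3) + 4·(+0.0) + 3/2·(+0.0) = -204.9
ΔH_rxn = (+19.4) − (-204.9) = 224.3 kcal/mol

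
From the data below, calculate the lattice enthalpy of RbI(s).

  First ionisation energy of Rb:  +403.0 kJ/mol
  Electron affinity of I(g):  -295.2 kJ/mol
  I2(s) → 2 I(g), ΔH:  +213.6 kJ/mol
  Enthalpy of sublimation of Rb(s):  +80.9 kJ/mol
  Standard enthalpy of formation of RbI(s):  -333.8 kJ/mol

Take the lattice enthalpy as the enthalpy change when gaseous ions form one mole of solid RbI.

U = -629.3 kJ/mol

ΔHf° = 1·ΔHsub + 1·(ΣIE) + 1/2·D(I2) + 1·EA + U
-333.8 = 1·(+80.9) + 1·(+403.0) + 1/2·(+213.6) + 1·(-295.2) + U
U = -333.8 − (+295.5) = -629.3 kJ/mol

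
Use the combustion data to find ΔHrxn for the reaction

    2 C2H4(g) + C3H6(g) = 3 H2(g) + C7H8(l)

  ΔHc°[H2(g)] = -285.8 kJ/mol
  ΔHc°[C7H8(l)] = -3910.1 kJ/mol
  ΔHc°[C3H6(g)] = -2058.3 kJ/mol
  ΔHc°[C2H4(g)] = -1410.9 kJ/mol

Using ΔH = Σ nΔHc°(reactants) − Σ nΔHc°(products):
= [2·(-1410.9) + 1·(-2058.3)] − [3·(-285.8) + 1·(-3910.1)]
= -112.6 kJ/mol

ΔHrxn = -112.6 kJ/mol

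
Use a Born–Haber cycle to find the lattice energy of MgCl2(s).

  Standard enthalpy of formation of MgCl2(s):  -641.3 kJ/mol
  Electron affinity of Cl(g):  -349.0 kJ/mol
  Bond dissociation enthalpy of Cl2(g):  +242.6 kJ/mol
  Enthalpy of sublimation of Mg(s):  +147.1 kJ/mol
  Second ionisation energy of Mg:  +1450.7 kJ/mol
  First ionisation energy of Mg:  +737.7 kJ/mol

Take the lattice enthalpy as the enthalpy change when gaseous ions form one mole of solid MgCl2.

ΔHf° = 1·ΔHsub + 1·(ΣIE) + 1·D(Cl2) + 2·EA + U
-641.3 = 1·(+147.1) + 1·(+2188.4) + 1·(+242.6) + 2·(-349.0) + U
U = -641.3 − (+1880.1) = -2521.4 kJ/mol

U = -2521.4 kJ/mol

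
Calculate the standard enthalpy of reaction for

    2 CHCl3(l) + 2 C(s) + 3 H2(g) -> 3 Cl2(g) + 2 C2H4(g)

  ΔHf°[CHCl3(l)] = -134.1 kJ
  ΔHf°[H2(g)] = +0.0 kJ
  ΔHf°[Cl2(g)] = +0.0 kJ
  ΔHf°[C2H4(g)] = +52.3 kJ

ΔH_rxn = 372.8 kJ

ΔH°rxn = Σ nΔHf°(products) − Σ nΔHf°(reactants).
Products: 3·(+0.0) + 2·(+52.3) = +104.6
Reactants: 2·(-134.1) + 2·(+0.0) + 3·(+0.0) = -268.2
ΔH_rxn = (+104.6) − (-268.2) = 372.8 kJ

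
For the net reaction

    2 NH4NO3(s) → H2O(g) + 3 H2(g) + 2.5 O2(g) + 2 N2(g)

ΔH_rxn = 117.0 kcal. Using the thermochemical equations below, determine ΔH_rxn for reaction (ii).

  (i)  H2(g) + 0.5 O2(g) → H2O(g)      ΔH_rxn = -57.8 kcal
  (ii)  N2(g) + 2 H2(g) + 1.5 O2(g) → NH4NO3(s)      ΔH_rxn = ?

(i) as written: -57.8 kcal
(ii) reversed and × 2: contributes −2·x
+117.0 = (-57.8) − 2·x
x = (+117.0 − (-57.8)) / (-2) = -87.4 kcal

ΔH_rxn = -87.4 kcal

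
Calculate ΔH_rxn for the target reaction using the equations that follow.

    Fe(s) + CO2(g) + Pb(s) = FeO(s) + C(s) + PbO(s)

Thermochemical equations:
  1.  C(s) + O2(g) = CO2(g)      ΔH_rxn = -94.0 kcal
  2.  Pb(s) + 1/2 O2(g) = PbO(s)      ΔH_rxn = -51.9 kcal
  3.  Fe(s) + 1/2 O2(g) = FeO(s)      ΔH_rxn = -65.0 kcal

eq. 1 reversed: +94.0 kcal
eq. 2 as written: -51.9 kcal
eq. 3 as written: -65.0 kcal
Combining the equations, ΔH_rxn = (+94.0) + (-51.9) + (-65.0) = -22.9 kcal

ΔH_rxn = -22.9 kcal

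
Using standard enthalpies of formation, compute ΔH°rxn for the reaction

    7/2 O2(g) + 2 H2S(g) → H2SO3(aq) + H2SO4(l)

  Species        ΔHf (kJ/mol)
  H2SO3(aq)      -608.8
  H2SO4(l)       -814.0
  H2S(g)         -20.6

ΔH°rxn = -1381.6 kJ/mol

Products: 1·(-608.8) + 1·(-814.0) = -1422.8
Reactants: 7/2·(+0.0) + 2·(-20.6) = -41.2
ΔH°rxn = (-1422.8) − (-41.2) = -1381.6 kJ/mol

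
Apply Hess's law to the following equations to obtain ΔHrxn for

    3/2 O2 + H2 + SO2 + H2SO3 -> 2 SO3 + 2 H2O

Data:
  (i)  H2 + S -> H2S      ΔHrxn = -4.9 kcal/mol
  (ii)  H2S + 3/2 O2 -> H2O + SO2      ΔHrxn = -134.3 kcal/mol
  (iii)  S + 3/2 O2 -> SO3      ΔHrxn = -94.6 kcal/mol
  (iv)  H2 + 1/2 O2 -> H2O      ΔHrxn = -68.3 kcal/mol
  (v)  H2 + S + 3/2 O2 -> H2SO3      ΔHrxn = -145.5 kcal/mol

ΔHrxn = -109.4 kcal/mol

(i) reversed: +4.9 kcal/mol
(ii) reversed (SO2 must end up as a reactant): +134.3 kcal/mol
(iii) × 2 (scale by 2 for the 2 SO3): (2)·(-94.6) = -189.2 kcal/mol
(iv) × 3: (3)·(-68.3) = -204.9 kcal/mol
(v) reversed (reverse to put H2SO3 on the reactant side): +145.5 kcal/mol
Combining the equations, ΔHrxn = (+4.9) + (+134.3) + (-189.2) + (-204.9) + (+145.5) = -109.4 kcal/mol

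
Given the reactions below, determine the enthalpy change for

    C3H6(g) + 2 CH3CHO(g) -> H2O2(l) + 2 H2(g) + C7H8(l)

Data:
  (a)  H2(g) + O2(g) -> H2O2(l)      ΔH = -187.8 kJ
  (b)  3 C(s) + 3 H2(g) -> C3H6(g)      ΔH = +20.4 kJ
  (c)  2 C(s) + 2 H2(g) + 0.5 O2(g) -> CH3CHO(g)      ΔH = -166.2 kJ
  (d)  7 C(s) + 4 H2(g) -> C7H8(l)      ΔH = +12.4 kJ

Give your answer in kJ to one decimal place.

ΔH = 136.6 kJ

(a) as written: -187.8 kJ
(b) reversed: -20.4 kJ
(c) reversed and × 2: (-2)·(-166.2) = +332.4 kJ
(d) as written: +12.4 kJ
Summing the manipulated equations, ΔH = (1)·(-187.8) + (-1)·(+20.4) + (-2)·(-166.2) + (1)·(+12.4) = 136.6 kJ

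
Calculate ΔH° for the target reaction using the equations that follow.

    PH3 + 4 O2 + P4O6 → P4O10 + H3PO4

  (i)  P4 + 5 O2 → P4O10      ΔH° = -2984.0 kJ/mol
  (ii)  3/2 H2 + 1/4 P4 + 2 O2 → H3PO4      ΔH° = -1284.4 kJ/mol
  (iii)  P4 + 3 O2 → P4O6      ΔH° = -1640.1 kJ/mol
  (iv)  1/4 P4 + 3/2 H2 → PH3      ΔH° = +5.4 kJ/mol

ΔH° = -2633.7 kJ/mol

(i) as written (P4O10 already on the product side): -2984.0 kJ/mol
(ii) as written (H3PO4 already on the product side): -1284.4 kJ/mol
(iii) reversed (P4O6 must end up as a reactant): +1640.1 kJ/mol
(iv) reversed (reverse to put PH3 on the reactant side): -5.4 kJ/mol
Since enthalpy is a state function, ΔH° = (1)·(-2984.0) + (1)·(-1284.4) + (-1)·(-1640.1) + (-1)·(+5.4) = -2633.7 kJ/mol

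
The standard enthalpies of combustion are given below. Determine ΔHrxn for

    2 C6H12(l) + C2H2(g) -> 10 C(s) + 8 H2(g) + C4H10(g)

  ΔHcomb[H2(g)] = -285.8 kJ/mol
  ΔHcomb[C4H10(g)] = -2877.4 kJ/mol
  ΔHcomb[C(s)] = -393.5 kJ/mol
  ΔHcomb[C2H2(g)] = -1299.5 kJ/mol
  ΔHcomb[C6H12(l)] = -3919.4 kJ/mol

Using ΔH = Σ nΔHc°(reactants) − Σ nΔHc°(products):
= [2·(-3919.4) + 1·(-1299.5)] − [10·(-393.5) + 8·(-285.8) + 1·(-2877.4)]
= -39.5 kJ/mol

ΔHrxn = -39.5 kJ/mol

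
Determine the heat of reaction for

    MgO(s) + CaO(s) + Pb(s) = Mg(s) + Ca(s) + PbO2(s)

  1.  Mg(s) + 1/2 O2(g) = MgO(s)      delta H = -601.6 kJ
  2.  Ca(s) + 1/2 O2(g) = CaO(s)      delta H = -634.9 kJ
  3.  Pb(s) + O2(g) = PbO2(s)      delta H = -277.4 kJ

delta H = 959.1 kJ

eq. 1 reversed: +601.6 kJ
eq. 2 reversed: +634.9 kJ
eq. 3 as written: -277.4 kJ
Since enthalpy is a state function, delta H = (+601.6) + (+634.9) + (-277.4) = 959.1 kJ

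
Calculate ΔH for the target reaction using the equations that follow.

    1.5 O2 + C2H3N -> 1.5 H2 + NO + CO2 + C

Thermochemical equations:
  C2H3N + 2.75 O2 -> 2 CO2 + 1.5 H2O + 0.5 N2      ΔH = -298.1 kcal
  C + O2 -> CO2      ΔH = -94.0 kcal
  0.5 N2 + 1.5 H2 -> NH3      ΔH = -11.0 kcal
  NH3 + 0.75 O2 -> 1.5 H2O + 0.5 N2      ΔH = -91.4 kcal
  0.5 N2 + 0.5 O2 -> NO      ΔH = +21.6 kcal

equation 1 as written (C2H3N already on the reactant side): -298.1 kcal
equation 2 reversed (reverse to put C on the product side): +94.0 kcal
equation 3 reversed (H2 must end up as a product): +11.0 kcal
equation 4 reversed: +91.4 kcal
equation 5 as written (NO already on the product side): +21.6 kcal
ΔH = (1)·(-298.1) + (-1)·(-94.0) + (-1)·(-11.0) + (-1)·(-91.4) + (1)·(+21.6) = -80.1 kcal

ΔH = -80.1 kcal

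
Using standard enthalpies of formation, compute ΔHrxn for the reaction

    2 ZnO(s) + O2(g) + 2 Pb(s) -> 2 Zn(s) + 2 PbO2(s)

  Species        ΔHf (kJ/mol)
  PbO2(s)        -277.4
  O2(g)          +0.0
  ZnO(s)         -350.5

Products: 2·(+0.0) + 2·(-277.4) = -554.8
Reactants: 2·(-350.5) + 1·(+0.0) + 2·(+0.0) = -701.0
ΔHrxn = (-554.8) − (-701.0) = 146.2 kJ/mol

ΔHrxn = 146.2 kJ/mol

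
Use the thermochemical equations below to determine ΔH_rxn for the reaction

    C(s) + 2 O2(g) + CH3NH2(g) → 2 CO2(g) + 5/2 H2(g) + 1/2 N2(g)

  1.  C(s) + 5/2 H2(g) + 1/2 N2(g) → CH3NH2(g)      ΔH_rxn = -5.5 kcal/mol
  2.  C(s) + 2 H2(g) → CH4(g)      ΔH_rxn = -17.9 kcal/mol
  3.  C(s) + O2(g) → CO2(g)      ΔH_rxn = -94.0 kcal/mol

ΔH_rxn = -182.5 kcal/mol

eq. 1 reversed (CH3NH2(g) must end up as a reactant): +5.5 kcal/mol
eq. 2: not needed (CH4(g) appears nowhere else).
eq. 3 × 2 (×2 to match 2 CO2(g) in the target): (2)·(-94.0) = -188.0 kcal/mol
ΔH_rxn = (+5.5) + (-188.0) = -182.5 kcal/mol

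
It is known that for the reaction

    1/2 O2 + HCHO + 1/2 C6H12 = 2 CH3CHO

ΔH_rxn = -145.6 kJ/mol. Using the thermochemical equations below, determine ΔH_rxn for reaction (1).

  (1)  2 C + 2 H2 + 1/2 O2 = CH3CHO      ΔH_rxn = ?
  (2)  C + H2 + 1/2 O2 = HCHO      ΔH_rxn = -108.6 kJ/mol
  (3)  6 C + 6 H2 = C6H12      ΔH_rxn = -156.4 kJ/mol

(1) × 2: contributes 2·x
(2) reversed: +108.6 kJ/mol
(3) reversed and × 1/2: (-1/2)·(-156.4) = +78.2 kJ/mol
-145.6 = (+108.6) + (+78.2) + 2·x
x = (-145.6 − (+186.8)) / (2) = -166.2 kJ/mol

ΔH_rxn = -166.2 kJ/mol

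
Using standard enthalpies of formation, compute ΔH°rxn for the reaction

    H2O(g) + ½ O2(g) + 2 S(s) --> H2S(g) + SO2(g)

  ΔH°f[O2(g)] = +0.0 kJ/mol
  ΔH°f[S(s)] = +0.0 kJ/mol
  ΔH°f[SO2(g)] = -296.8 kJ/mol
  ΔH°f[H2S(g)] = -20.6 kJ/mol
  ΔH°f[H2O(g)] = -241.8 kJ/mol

ΔH°rxn = -75.6 kJ/mol

Products: 1·(-20.6) + 1·(-296.8) = -317.4
Reactants: 1·(-241.8) + 1/2·(+0.0) + 2·(+0.0) = -241.8
ΔH°rxn = (-317.4) − (-241.8) = -75.6 kJ/mol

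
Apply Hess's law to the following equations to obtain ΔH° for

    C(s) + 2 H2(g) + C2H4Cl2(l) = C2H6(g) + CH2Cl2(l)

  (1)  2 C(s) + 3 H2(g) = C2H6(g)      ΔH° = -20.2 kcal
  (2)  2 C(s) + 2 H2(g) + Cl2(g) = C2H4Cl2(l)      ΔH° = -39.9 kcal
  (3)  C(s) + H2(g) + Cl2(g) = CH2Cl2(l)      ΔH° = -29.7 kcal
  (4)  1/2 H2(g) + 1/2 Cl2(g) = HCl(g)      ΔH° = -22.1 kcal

(1) as written: -20.2 kcal
(2) reversed: +39.9 kcal
(3) as written: -29.7 kcal
(4): not needed.
Since enthalpy is a state function, ΔH° = (1)·(-20.2) + (-1)·(-39.9) + (1)·(-29.7) = -10.0 kcal

ΔH° = -10.0 kcal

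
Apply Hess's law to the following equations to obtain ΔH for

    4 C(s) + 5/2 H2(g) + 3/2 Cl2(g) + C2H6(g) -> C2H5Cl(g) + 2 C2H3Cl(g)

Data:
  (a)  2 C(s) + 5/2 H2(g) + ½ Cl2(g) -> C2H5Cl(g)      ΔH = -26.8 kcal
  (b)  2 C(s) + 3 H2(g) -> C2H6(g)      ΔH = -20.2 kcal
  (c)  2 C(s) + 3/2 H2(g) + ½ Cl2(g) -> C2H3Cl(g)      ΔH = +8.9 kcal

(a) as written (C2H5Cl(g) already on the product side): -26.8 kcal
(b) reversed (reverse to put C2H6(g) on the reactant side): +20.2 kcal
(c) × 2 (×2 to match 2 C2H3Cl(g) in the target): (2)·(+8.9) = +17.8 kcal
ΔH = (1)·(-26.8) + (-1)·(-20.2) + (2)·(+8.9) = 11.2 kcal

ΔH = 11.2 kcal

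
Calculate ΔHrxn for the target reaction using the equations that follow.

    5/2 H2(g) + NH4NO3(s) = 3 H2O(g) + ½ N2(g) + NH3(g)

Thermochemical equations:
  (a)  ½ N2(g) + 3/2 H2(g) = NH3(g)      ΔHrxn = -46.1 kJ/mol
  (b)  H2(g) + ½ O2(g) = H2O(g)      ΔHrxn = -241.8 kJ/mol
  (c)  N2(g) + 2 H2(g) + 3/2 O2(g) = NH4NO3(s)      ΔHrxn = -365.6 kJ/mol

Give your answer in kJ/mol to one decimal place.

(a) as written (NH3(g) already on the product side): -46.1 kJ/mol
(b) × 3 (scale by 3 for the 3 H2O(g)): (3)·(-241.8) = -725.4 kJ/mol
(c) reversed (NH4NO3(s) must end up as a reactant): +365.6 kJ/mol
Combining the equations, ΔHrxn = (1)·(-46.1) + (3)·(-241.8) + (-1)·(-365.6) = -405.9 kJ/mol

ΔHrxn = -405.9 kJ/mol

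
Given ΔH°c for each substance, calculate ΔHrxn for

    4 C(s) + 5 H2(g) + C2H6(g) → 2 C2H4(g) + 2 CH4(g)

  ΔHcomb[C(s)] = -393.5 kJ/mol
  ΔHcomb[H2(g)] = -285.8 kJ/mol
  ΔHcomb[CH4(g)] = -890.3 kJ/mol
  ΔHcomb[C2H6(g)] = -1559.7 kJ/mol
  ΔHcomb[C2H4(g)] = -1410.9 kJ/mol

With combustion enthalpies, reactants minus products:
= [4·(-393.5) + 5·(-285.8) + 1·(-1559.7)] − [2·(-1410.9) + 2·(-890.3)]
= 39.7 kJ/mol

ΔHrxn = 39.7 kJ/mol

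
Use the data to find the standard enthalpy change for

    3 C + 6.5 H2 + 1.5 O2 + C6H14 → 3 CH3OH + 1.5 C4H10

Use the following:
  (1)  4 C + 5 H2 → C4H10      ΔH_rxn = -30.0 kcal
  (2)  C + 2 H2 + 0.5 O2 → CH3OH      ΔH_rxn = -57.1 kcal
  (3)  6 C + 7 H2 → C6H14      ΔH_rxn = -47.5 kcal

(1) × 3/2: (3/2)·(-30.0) = -45.0 kcal
(2) × 3: (3)·(-57.1) = -171.3 kcal
(3) reversed: +47.5 kcal
Since enthalpy is a state function, ΔH_rxn = (3/2)·(-30.0) + (3)·(-57.1) + (-1)·(-47.5) = -168.8 kcal

ΔH_rxn = -168.8 kcal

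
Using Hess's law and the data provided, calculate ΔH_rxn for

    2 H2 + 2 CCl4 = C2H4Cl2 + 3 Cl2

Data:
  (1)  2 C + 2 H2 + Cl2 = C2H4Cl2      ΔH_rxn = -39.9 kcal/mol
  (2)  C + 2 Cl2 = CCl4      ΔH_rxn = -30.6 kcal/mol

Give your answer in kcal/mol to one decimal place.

(1) as written (C2H4Cl2 already on the product side): -39.9 kcal/mol
(2) reversed and × 2 (reverse to put CCl4 on the reactant side; ×2 to match 2 CCl4 in the target): (-2)·(-30.6) = +61.2 kcal/mol
By Hess's law, ΔH_rxn = (-39.9) + (+61.2) = 21.3 kcal/mol

ΔH_rxn = 21.3 kcal/mol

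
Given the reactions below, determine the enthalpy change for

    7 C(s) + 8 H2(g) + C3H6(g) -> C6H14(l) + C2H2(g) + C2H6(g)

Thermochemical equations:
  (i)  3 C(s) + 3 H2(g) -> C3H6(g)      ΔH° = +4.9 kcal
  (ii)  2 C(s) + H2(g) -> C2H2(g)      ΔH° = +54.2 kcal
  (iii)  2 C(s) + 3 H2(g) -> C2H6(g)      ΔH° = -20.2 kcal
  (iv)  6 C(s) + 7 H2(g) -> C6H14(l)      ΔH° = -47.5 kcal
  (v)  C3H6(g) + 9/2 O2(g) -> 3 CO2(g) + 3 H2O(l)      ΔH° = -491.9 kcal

ΔH° = -18.4 kcal

(i) reversed: -4.9 kcal
(ii) as written (C2H2(g) already on the product side): +54.2 kcal
(iii) as written (C2H6(g) already on the product side): -20.2 kcal
(iv) as written (C6H14(l) already on the product side): -47.5 kcal
(v): not needed (H2O(l) appears nowhere else).
By Hess's law, ΔH° = (-4.9) + (+54.2) + (-20.2) + (-47.5) = -18.4 kcal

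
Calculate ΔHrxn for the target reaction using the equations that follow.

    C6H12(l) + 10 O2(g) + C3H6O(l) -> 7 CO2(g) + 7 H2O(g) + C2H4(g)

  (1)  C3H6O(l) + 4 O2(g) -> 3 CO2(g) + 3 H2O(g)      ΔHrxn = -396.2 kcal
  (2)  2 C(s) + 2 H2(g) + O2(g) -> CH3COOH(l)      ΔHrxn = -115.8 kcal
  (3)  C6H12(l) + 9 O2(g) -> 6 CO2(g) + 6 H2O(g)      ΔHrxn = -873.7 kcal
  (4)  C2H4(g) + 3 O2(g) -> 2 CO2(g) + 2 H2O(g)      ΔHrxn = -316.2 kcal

(1) as written: -396.2 kcal
(2): not needed.
(3) as written: -873.7 kcal
(4) reversed: +316.2 kcal
Summing the manipulated equations, ΔHrxn = (1)·(-396.2) + (1)·(-873.7) + (-1)·(-316.2) = -953.7 kcal

ΔHrxn = -953.7 kcal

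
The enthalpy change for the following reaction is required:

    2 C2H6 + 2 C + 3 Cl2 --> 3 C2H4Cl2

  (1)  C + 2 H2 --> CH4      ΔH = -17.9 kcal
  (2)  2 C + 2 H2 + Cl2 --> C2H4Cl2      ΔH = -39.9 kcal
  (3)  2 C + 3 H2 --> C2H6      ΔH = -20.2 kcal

ΔH = -79.3 kcal

(1): not needed.
(2) × 3: (3)·(-39.9) = -119.7 kcal
(3) reversed and × 2: (-2)·(-20.2) = +40.4 kcal
By Hess's law, ΔH = (3)·(-39.9) + (-2)·(-20.2) = -79.3 kcal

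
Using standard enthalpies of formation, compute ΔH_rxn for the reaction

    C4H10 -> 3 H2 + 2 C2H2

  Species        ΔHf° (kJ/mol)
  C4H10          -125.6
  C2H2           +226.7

ΔH_rxn = 579.0 kJ/mol

Products: 3·(+0.0) + 2·(+226.7) = +453.4
Reactants: 1·(-125.6) = -125.6
ΔH_rxn = (+453.4) − (-125.6) = 579.0 kJ/mol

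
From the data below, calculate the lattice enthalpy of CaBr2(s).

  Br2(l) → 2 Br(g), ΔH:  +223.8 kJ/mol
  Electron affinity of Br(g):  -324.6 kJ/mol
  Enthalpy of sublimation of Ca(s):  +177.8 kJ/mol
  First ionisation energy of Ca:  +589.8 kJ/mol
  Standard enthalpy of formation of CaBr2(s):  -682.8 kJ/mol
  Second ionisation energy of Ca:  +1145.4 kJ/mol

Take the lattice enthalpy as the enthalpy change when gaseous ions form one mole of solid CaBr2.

ΔHf° = 1·ΔHsub + 1·(ΣIE) + 1·D(Br2) + 2·EA + U
-682.8 = 1·(+177.8) + 1·(+1735.2) + 1·(+223.8) + 2·(-324.6) + U
U = -682.8 − (+1487.6) = -2170.4 kJ/mol

U = -2170.4 kJ/mol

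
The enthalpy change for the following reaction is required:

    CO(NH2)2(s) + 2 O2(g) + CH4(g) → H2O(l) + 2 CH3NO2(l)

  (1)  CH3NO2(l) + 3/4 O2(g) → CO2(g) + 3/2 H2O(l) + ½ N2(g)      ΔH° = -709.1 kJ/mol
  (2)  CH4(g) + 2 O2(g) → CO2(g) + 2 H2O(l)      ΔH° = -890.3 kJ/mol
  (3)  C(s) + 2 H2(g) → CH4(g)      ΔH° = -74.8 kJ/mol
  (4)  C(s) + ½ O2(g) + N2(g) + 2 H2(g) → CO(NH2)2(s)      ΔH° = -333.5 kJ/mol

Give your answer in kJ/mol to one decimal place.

(1) reversed and × 2: (-2)·(-709.1) = +1418.2 kJ/mol
(2) × 2: (2)·(-890.3) = -1780.6 kJ/mol
(3) as written: -74.8 kJ/mol
(4) reversed: +333.5 kJ/mol
ΔH° = (+1418.2) + (-1780.6) + (-74.8) + (+333.5) = -103.7 kJ/mol

ΔH° = -103.7 kJ/mol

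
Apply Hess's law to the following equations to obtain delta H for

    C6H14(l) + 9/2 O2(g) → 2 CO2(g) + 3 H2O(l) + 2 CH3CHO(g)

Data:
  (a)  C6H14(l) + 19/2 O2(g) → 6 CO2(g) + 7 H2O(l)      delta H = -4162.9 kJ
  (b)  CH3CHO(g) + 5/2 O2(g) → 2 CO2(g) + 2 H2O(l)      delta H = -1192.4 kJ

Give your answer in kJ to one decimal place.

delta H = -1778.1 kJ

(a) as written (C6H14(l) already on the reactant side): -4162.9 kJ
(b) reversed and × 2 (reverse to put CH3CHO(g) on the product side; scale by 2 for the 2 CH3CHO(g)): (-2)·(-1192.4) = +2384.8 kJ
Since enthalpy is a state function, delta H = (-4162.9) + (+2384.8) = -1778.1 kJ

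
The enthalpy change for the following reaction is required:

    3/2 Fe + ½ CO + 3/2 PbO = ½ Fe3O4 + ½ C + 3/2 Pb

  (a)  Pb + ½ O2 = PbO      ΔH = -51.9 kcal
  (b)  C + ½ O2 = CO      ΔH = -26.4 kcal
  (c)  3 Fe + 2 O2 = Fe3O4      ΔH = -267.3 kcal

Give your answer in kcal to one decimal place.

ΔH = -42.6 kcal

(a) reversed and × 3/2: (-3/2)·(-51.9) = +77.85 kcal
(b) reversed and × 1/2: (-1/2)·(-26.4) = +13.2 kcal
(c) × 1/2: (1/2)·(-267.3) = -133.65 kcal
ΔH = (+77.85) + (+13.2) + (-133.65) = -42.6 kcal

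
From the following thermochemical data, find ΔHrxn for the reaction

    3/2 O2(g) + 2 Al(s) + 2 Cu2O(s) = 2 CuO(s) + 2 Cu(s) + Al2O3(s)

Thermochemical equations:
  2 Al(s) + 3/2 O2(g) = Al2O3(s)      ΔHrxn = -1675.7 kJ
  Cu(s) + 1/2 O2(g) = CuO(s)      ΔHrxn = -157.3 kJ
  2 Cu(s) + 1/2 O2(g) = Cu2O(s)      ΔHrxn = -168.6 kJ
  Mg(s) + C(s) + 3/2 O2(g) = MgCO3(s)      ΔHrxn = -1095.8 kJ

equation 1 as written (Al2O3(s) already on the product side): -1675.7 kJ
equation 2 × 2 (×2 to match 2 CuO(s) in the target): (2)·(-157.3) = -314.6 kJ
equation 3 reversed and × 2 (Cu2O(s) must end up as a reactant; scale by 2 for the 2 Cu2O(s)): (-2)·(-168.6) = +337.2 kJ
equation 4: not needed (MgCO3(s) appears nowhere else).
ΔHrxn = (-1675.7) + (-314.6) + (+337.2) = -1653.1 kJ

ΔHrxn = -1653.1 kJ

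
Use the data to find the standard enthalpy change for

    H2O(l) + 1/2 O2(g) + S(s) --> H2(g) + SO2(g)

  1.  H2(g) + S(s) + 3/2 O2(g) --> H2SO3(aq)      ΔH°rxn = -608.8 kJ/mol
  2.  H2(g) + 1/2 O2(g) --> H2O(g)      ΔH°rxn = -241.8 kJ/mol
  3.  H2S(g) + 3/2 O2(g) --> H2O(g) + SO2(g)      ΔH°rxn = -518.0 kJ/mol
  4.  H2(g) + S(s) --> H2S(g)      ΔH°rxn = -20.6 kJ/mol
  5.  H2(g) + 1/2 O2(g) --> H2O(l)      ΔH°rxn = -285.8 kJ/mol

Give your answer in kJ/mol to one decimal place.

ΔH°rxn = -11.0 kJ/mol

eq. 1: not needed (H2SO3(aq) appears nowhere else).
eq. 2 reversed: +241.8 kJ/mol
eq. 3 as written (SO2(g) already on the product side): -518.0 kJ/mol
eq. 4 as written: -20.6 kJ/mol
eq. 5 reversed (H2O(l) must end up as a reactant): +285.8 kJ/mol
ΔH°rxn = (+241.8) + (-518.0) + (-20.6) + (+285.8) = -11.0 kJ/mol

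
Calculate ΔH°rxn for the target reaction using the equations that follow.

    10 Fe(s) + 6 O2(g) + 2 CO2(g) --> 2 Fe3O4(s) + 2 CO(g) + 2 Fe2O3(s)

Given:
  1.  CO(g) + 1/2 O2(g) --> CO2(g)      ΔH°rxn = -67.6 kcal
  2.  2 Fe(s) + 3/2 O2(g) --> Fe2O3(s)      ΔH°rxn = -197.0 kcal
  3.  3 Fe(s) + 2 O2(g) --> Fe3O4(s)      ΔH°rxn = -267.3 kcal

ΔH°rxn = -793.4 kcal

eq. 1 reversed and × 2: (-2)·(-67.6) = +135.2 kcal
eq. 2 × 2: (2)·(-197.0) = -394.0 kcal
eq. 3 × 2: (2)·(-267.3) = -534.6 kcal
ΔH°rxn = (-2)·(-67.6) + (2)·(-197.0) + (2)·(-267.3) = -793.4 kcal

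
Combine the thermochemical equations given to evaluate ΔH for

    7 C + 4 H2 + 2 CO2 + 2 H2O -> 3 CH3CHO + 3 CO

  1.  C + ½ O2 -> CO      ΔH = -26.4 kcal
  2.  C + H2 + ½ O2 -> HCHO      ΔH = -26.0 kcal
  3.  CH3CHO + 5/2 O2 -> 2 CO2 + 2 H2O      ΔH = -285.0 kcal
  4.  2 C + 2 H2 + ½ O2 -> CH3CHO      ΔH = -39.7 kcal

ΔH = 126.4 kcal

eq. 1 × 3: (3)·(-26.4) = -79.2 kcal
eq. 2: not needed.
eq. 3 reversed: +285.0 kcal
eq. 4 × 2: (2)·(-39.7) = -79.4 kcal
Summing the manipulated equations, ΔH = (3)·(-26.4) + (-1)·(-285.0) + (2)·(-39.7) = 126.4 kcal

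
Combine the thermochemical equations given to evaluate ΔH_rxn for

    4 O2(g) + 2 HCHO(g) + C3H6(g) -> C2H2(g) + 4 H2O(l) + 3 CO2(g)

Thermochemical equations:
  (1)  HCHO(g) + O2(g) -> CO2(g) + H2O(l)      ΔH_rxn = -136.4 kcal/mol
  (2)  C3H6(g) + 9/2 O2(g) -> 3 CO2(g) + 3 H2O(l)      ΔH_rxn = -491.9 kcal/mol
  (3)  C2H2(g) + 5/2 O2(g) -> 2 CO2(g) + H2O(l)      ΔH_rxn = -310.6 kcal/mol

(1) × 2: (2)·(-136.4) = -272.8 kcal/mol
(2) as written: -491.9 kcal/mol
(3) reversed: +310.6 kcal/mol
By Hess's law, ΔH_rxn = (2)·(-136.4) + (1)·(-491.9) + (-1)·(-310.6) = -454.1 kcal/mol

ΔH_rxn = -454.1 kcal/mol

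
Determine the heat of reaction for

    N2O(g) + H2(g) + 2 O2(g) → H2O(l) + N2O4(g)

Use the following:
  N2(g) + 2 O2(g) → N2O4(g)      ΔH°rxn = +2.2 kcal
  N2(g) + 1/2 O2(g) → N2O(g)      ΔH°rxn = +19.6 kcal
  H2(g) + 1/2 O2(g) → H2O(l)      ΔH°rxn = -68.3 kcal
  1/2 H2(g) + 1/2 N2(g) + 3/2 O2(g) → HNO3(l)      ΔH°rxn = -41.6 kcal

equation 1 as written: +2.2 kcal
equation 2 reversed: -19.6 kcal
equation 3 as written: -68.3 kcal
equation 4: not needed.
Combining the equations, ΔH°rxn = (1)·(+2.2) + (-1)·(+19.6) + (1)·(-68.3) = -85.7 kcal

ΔH°rxn = -85.7 kcal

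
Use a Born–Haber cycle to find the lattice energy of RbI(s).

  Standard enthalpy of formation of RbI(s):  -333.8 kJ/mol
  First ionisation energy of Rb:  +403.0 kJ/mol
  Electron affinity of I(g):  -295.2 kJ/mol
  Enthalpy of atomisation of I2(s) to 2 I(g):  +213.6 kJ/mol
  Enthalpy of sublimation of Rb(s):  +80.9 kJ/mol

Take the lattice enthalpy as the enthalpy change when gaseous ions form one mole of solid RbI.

U = -629.3 kJ/mol

ΔHf° = 1·ΔHsub + 1·(ΣIE) + 1/2·D(I2) + 1·EA + U
-333.8 = 1·(+80.9) + 1·(+403.0) + 1/2·(+213.6) + 1·(-295.2) + U
U = -333.8 − (+295.5) = -629.3 kJ/mol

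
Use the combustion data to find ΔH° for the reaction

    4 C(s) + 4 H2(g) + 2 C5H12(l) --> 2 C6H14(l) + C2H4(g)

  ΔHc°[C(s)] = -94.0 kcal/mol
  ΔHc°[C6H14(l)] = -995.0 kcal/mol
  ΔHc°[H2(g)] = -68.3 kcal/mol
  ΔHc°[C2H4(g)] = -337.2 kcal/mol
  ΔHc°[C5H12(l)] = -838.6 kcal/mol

ΔH° = 0.8 kcal/mol

Using ΔH = Σ nΔHc°(reactants) − Σ nΔHc°(products):
= [4·(-94.0) + 4·(-68.3) + 2·(-838.6)] − [2·(-995.0) + 1·(-337.2)]
= 0.8 kcal/mol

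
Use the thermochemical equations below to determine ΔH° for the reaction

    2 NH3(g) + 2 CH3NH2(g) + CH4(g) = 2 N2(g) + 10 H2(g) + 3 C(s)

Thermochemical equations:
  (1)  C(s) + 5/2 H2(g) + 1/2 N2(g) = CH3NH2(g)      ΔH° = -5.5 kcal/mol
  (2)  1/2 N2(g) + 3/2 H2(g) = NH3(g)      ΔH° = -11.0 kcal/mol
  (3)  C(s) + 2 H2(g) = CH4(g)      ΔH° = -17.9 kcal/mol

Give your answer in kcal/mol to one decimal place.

ΔH° = 50.9 kcal/mol

(1) reversed and × 2 (reverse to put CH3NH2(g) on the reactant side; scale by 2 for the 2 CH3NH2(g)): (-2)·(-5.5) = +11.0 kcal/mol
(2) reversed and × 2 (reverse to put NH3(g) on the reactant side; scale by 2 for the 2 NH3(g)): (-2)·(-11.0) = +22.0 kcal/mol
(3) reversed (reverse to put CH4(g) on the reactant side): +17.9 kcal/mol
ΔH° = (-2)·(-5.5) + (-2)·(-11.0) + (-1)·(-17.9) = 50.9 kcal/mol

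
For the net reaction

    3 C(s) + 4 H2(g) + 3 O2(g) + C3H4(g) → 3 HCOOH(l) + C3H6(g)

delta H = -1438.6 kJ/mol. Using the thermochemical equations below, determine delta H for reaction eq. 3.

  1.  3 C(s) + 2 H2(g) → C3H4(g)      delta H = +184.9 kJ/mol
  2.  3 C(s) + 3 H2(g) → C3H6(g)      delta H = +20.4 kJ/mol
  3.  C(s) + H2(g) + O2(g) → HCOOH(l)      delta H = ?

delta H = -424.7 kJ/mol

eq. 1 reversed (C3H4(g) must end up as a reactant): -184.9 kJ/mol
eq. 2 as written (C3H6(g) already on the product side): +20.4 kJ/mol
eq. 3 × 3 (scale by 3 for the 3 HCOOH(l)): contributes 3·x
-1438.6 = (-184.9) + (+20.4) + 3·x
x = (-1438.6 − (-164.5)) / (3) = -424.7 kJ/mol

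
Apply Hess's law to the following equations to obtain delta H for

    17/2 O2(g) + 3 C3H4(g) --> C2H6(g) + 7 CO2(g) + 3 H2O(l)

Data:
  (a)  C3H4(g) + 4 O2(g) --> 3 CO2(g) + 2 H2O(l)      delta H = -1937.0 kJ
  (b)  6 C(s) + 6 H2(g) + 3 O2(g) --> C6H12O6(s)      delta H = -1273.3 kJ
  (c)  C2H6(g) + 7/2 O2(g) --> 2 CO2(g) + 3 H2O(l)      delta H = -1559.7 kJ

(a) × 3 (scale by 3 for the 3 C3H4(g)): (3)·(-1937.0) = -5811.0 kJ
(b): not needed (H2(g) appears nowhere else).
(c) reversed (reverse to put C2H6(g) on the product side): +1559.7 kJ
delta H = (-5811.0) + (+1559.7) = -4251.3 kJ

delta H = -4251.3 kJ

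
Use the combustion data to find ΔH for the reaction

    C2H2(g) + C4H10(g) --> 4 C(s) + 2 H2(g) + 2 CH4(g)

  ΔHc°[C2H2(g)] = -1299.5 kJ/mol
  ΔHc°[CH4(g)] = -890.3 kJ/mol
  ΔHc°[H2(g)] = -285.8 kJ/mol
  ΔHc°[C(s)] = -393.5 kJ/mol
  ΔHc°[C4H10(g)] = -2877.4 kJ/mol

Using ΔH = Σ nΔHc°(reactants) − Σ nΔHc°(products):
= [1·(-1299.5) + 1·(-2877.4)] − [4·(-393.5) + 2·(-285.8) + 2·(-890.3)]
= -250.7 kJ/mol

ΔH = -250.7 kJ/mol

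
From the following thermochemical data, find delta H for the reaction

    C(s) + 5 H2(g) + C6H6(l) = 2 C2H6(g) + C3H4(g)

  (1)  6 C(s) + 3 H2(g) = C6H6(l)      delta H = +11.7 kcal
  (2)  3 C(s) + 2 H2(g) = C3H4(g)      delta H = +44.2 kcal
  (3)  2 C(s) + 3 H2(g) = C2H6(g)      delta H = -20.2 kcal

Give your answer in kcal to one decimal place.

(1) reversed: -11.7 kcal
(2) as written: +44.2 kcal
(3) × 2: (2)·(-20.2) = -40.4 kcal
delta H = (-1)·(+11.7) + (1)·(+44.2) + (2)·(-20.2) = -7.9 kcal

delta H = -7.9 kcal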